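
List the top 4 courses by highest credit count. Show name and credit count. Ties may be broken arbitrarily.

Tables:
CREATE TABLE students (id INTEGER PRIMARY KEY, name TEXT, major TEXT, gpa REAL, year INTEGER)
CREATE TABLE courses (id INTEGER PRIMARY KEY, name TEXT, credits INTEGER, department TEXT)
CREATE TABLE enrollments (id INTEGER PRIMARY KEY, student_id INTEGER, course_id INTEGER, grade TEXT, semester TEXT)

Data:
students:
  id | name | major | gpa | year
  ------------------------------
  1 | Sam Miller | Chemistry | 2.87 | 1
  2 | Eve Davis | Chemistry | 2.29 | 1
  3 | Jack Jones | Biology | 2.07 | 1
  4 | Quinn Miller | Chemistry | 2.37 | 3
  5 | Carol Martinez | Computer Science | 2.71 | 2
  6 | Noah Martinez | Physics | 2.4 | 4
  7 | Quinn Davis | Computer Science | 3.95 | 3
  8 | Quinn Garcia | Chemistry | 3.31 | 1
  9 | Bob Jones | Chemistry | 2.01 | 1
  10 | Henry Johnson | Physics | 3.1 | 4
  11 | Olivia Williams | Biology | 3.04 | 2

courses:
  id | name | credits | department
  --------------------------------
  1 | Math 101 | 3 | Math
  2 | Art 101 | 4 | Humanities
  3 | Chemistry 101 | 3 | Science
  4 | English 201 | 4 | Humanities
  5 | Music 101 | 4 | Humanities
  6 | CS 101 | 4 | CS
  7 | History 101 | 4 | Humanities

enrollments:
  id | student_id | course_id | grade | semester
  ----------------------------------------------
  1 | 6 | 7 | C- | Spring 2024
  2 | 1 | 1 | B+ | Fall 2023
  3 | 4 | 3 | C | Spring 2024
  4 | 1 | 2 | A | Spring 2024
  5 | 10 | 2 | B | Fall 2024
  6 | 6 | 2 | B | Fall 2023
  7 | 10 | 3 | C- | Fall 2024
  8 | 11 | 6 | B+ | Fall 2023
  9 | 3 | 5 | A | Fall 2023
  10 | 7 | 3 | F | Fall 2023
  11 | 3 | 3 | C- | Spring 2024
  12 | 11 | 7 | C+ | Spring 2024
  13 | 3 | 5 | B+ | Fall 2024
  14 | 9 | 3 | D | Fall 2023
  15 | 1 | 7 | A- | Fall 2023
SELECT name, credits FROM courses ORDER BY credits DESC LIMIT 4

Execution result:
name | credits
Art 101 | 4
English 201 | 4
Music 101 | 4
CS 101 | 4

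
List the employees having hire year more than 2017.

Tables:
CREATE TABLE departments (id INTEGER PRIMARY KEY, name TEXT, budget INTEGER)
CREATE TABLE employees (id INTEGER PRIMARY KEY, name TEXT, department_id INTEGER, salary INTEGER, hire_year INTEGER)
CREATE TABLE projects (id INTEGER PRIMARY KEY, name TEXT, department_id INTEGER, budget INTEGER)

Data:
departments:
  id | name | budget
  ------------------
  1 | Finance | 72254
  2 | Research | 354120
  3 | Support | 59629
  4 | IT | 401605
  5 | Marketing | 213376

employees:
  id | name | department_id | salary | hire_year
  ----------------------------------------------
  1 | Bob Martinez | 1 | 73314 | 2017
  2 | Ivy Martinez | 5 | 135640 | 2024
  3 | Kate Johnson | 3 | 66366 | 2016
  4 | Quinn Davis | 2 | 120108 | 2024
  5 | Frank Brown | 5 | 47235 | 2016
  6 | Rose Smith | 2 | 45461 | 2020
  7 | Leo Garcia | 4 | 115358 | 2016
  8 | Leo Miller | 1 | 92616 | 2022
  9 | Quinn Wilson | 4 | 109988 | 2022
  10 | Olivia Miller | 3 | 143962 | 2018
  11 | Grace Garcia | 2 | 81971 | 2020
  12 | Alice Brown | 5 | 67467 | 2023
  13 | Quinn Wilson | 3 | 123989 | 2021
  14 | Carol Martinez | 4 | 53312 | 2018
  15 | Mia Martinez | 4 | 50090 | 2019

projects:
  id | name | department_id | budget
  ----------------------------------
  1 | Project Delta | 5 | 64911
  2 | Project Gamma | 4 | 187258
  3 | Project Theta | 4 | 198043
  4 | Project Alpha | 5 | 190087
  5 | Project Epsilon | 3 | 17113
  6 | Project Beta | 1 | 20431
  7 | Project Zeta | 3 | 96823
SELECT name, hire_year FROM employees WHERE hire_year > 2017

Execution result:
name | hire_year
Ivy Martinez | 2024
Quinn Davis | 2024
Rose Smith | 2020
Leo Miller | 2022
Quinn Wilson | 2022
Olivia Miller | 2018
Grace Garcia | 2020
Alice Brown | 2023
Quinn Wilson | 2021
Carol Martinez | 2018
Mia Martinez | 2019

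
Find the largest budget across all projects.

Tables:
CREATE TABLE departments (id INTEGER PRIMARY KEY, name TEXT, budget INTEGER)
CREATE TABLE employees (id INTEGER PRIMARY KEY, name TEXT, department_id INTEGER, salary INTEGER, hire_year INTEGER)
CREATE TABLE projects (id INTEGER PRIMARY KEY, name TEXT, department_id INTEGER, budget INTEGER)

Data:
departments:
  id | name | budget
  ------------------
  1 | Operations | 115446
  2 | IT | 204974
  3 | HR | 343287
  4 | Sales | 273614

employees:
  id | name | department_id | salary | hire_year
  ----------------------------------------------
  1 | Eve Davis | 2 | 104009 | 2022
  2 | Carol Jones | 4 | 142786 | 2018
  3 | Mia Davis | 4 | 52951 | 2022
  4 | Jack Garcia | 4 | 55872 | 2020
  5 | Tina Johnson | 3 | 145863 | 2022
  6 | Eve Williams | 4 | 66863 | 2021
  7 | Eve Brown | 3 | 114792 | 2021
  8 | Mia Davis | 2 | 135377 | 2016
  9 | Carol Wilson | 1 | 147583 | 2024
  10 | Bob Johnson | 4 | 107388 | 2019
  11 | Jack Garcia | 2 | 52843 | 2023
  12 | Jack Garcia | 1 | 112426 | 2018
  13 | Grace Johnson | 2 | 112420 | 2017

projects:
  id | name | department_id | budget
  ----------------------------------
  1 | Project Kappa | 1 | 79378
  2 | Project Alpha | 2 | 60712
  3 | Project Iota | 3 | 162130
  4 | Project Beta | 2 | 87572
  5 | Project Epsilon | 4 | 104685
SELECT MAX(budget) FROM projects

Execution result:
162130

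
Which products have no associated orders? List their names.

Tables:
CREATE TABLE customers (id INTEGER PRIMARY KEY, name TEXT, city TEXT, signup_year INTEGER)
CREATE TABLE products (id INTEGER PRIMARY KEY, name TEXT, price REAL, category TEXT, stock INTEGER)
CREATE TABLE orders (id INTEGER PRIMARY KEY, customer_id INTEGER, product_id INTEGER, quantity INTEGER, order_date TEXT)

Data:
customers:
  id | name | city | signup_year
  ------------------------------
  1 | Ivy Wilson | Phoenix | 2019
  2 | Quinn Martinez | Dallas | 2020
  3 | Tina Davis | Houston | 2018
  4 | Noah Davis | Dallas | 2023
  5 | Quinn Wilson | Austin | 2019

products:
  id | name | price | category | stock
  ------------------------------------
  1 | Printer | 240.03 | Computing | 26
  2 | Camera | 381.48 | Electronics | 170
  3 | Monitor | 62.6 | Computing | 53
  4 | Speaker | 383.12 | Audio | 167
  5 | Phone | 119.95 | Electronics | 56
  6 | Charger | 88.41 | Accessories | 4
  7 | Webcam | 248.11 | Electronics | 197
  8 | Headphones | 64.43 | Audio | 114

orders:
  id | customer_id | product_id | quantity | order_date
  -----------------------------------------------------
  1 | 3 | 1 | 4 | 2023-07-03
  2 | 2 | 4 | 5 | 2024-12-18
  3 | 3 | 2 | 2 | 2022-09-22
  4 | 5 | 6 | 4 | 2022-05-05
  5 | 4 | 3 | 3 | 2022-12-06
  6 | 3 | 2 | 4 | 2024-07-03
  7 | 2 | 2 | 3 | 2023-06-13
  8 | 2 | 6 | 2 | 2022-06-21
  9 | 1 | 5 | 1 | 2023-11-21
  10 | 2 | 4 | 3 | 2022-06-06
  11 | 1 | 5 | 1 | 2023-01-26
SELECT p.name FROM products p LEFT JOIN orders c ON c.product_id = p.id WHERE c.id IS NULL

Execution result:
name
Webcam
Headphones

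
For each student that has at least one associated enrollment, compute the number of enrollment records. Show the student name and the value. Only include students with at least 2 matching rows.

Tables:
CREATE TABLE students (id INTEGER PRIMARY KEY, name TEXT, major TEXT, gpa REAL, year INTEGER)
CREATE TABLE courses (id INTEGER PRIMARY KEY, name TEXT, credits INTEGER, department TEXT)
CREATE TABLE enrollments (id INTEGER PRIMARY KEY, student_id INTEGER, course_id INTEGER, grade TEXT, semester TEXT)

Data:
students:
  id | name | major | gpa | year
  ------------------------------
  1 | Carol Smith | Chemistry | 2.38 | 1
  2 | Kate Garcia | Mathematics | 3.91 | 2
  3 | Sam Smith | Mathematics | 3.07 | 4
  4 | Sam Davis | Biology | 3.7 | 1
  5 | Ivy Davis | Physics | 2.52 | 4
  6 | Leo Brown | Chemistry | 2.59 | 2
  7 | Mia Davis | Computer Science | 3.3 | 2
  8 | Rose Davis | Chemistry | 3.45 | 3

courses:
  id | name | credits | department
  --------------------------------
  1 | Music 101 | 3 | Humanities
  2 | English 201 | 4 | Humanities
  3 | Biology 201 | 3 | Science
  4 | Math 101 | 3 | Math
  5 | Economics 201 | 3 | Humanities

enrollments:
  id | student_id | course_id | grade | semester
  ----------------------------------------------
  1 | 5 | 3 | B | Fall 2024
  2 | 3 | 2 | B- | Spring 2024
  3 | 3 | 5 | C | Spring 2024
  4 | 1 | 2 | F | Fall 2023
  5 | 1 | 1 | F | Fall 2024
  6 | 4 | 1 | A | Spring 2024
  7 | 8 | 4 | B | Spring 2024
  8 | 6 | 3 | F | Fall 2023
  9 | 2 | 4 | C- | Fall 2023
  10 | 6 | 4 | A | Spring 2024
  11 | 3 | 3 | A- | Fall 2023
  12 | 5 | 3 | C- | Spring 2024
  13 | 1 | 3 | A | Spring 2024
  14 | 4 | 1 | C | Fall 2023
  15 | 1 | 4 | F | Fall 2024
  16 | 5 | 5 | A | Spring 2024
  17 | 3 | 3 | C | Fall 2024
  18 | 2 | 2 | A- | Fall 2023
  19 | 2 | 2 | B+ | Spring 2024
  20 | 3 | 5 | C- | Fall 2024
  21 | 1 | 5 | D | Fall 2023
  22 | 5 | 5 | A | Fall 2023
SELECT p.name, COUNT(*) AS n FROM enrollments c JOIN students p ON c.student_id = p.id GROUP BY p.id, p.name HAVING COUNT(*) >= 2

Execution result:
name | n
Carol Smith | 5
Kate Garcia | 3
Sam Smith | 5
Sam Davis | 2
Ivy Davis | 4
Leo Brown | 2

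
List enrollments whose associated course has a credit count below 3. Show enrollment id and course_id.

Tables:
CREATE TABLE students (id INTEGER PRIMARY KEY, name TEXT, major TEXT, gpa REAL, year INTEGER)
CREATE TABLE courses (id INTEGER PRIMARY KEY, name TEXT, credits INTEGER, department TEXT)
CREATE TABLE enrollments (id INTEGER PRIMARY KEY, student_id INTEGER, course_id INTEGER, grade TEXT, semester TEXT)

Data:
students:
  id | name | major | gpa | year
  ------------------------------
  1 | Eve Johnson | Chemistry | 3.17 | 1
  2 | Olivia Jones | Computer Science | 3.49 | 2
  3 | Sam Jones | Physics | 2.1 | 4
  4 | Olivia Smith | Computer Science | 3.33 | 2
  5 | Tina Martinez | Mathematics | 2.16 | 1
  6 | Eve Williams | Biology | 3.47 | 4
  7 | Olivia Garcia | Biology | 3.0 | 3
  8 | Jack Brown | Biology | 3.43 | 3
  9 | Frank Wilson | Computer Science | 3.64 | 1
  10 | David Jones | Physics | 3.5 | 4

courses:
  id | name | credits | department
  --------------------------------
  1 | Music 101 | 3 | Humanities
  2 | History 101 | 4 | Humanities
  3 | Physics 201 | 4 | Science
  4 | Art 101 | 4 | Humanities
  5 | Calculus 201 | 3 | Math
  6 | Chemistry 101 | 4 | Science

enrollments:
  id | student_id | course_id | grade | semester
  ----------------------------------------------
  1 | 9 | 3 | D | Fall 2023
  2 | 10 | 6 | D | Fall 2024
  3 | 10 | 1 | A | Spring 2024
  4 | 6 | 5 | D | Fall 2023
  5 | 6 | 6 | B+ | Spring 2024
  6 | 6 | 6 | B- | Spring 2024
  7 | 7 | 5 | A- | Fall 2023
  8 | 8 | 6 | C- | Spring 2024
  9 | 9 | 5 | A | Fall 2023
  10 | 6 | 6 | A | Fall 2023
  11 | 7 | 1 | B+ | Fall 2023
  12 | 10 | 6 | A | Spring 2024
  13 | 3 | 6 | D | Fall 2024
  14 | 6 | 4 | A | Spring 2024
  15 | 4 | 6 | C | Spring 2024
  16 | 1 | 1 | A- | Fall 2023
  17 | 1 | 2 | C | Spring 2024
SELECT id, course_id FROM enrollments WHERE course_id IN (SELECT id FROM courses WHERE credits < 3)

Execution result:
(no rows)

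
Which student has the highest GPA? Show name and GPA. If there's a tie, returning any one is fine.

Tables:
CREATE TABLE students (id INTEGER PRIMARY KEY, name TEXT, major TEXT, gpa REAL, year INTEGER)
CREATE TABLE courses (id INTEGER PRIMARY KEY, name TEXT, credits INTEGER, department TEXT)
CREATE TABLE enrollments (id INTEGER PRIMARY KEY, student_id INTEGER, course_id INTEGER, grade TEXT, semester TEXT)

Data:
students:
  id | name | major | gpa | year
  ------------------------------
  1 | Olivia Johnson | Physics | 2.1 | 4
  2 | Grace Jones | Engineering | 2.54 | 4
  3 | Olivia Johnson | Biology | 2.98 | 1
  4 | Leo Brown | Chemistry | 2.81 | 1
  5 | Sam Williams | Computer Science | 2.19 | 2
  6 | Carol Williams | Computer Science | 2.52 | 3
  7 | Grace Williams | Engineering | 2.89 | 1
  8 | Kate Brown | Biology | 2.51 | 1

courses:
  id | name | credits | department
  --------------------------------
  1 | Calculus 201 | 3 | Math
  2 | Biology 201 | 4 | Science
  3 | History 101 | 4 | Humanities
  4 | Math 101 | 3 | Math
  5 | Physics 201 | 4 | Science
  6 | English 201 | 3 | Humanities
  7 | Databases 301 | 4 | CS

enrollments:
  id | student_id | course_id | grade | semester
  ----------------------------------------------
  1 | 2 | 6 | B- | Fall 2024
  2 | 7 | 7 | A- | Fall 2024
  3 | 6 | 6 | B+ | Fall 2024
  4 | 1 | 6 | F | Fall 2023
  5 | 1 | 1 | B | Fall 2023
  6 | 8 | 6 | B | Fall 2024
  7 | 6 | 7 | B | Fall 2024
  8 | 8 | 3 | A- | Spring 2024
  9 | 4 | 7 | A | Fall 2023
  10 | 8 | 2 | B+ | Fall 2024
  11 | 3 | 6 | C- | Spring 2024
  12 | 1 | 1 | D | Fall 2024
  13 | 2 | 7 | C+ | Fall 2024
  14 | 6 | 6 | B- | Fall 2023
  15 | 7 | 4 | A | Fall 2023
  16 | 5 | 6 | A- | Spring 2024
SELECT name, gpa FROM students ORDER BY gpa DESC LIMIT 1

Execution result:
name | gpa
Olivia Johnson | 2.98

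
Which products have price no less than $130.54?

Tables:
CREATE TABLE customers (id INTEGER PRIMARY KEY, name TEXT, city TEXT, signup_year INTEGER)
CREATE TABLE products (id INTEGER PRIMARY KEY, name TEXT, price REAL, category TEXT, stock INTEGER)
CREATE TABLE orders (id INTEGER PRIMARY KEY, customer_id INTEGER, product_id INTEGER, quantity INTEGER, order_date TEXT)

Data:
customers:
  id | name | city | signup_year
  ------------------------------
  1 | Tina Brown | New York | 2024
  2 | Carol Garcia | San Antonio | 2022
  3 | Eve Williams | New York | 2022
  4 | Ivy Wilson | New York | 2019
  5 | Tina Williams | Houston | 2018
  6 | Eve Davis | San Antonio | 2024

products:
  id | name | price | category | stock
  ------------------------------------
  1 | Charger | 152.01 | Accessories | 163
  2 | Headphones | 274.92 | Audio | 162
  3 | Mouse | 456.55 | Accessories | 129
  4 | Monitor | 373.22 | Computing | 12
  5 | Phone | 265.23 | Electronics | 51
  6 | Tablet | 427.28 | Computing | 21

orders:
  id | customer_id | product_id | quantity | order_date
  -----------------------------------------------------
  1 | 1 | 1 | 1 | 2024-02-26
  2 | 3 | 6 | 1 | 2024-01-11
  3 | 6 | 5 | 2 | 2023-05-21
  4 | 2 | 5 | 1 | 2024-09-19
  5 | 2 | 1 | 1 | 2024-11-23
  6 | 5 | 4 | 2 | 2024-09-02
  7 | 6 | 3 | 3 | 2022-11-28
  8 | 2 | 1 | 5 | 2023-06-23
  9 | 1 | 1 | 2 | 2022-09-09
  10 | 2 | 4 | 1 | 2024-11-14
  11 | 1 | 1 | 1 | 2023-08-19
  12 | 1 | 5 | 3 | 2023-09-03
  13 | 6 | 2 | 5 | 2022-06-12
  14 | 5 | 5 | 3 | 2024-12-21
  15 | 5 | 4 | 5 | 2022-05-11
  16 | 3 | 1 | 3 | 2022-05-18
SELECT name, price FROM products WHERE price >= 130.54

Execution result:
name | price
Charger | 152.01
Headphones | 274.92
Mouse | 456.55
Monitor | 373.22
Phone | 265.23
Tablet | 427.28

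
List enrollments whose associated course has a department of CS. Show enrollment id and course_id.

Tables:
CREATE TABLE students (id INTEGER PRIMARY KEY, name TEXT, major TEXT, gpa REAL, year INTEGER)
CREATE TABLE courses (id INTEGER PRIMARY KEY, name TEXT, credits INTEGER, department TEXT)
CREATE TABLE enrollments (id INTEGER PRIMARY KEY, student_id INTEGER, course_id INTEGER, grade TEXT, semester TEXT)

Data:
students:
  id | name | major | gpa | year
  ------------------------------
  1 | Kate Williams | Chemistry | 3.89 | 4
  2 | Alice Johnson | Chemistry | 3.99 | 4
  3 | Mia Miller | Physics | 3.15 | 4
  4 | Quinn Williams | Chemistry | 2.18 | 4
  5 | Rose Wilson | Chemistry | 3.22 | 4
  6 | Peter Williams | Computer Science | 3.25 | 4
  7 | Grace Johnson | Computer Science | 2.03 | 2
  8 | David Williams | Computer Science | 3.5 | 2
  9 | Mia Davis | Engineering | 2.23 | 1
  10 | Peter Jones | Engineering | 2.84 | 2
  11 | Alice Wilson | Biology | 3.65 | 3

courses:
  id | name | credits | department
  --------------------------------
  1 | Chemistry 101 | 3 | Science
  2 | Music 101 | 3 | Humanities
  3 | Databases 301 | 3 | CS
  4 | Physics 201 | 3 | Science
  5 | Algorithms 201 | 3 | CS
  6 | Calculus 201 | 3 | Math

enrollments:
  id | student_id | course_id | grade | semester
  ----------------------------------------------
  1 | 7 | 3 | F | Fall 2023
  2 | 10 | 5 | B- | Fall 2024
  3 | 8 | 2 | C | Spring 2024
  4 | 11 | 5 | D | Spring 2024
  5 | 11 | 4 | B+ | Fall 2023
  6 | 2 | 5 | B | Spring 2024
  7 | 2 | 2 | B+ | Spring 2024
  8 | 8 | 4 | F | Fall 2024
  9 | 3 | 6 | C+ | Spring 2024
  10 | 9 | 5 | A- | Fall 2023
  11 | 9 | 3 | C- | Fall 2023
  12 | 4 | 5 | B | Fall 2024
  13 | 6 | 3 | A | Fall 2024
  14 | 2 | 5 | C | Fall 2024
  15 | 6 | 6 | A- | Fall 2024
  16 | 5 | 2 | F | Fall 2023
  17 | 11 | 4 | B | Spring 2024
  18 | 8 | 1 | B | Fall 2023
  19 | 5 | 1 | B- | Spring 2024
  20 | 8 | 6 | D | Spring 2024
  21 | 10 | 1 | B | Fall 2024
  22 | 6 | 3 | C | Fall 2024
SELECT id, course_id FROM enrollments WHERE course_id IN (SELECT id FROM courses WHERE department = 'CS')

Execution result:
id | course_id
1 | 3
2 | 5
4 | 5
6 | 5
10 | 5
11 | 3
12 | 5
13 | 3
14 | 5
22 | 3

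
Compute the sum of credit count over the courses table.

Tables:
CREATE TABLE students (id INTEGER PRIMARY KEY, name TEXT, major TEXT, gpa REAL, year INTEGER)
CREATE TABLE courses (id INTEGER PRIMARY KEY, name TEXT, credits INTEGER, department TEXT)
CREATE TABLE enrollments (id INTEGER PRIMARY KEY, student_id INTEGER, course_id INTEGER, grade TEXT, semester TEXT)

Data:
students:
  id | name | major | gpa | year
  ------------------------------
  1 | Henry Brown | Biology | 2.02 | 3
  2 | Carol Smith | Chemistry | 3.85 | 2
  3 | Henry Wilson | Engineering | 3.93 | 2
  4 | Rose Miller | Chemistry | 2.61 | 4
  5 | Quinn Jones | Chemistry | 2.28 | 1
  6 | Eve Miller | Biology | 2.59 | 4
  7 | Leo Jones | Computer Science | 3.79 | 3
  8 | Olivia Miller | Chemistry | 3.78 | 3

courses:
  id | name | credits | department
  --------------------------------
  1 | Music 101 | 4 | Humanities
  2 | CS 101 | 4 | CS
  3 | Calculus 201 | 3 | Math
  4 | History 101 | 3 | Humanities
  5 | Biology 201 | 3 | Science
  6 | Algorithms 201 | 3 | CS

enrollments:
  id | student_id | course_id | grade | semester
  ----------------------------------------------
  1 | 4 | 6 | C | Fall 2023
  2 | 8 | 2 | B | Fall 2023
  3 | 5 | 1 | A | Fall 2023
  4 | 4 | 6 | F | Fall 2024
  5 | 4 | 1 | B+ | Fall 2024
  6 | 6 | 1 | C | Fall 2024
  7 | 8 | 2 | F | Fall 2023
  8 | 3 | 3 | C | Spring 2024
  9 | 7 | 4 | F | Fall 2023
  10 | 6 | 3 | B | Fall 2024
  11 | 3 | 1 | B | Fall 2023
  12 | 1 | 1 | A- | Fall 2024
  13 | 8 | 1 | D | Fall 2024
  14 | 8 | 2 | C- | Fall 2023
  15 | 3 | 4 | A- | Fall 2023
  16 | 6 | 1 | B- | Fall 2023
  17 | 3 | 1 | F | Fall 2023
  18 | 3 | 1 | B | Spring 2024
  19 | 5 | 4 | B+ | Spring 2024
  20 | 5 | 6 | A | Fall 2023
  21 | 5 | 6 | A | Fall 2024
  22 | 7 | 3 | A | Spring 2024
SELECT SUM(credits) FROM courses

Execution result:
20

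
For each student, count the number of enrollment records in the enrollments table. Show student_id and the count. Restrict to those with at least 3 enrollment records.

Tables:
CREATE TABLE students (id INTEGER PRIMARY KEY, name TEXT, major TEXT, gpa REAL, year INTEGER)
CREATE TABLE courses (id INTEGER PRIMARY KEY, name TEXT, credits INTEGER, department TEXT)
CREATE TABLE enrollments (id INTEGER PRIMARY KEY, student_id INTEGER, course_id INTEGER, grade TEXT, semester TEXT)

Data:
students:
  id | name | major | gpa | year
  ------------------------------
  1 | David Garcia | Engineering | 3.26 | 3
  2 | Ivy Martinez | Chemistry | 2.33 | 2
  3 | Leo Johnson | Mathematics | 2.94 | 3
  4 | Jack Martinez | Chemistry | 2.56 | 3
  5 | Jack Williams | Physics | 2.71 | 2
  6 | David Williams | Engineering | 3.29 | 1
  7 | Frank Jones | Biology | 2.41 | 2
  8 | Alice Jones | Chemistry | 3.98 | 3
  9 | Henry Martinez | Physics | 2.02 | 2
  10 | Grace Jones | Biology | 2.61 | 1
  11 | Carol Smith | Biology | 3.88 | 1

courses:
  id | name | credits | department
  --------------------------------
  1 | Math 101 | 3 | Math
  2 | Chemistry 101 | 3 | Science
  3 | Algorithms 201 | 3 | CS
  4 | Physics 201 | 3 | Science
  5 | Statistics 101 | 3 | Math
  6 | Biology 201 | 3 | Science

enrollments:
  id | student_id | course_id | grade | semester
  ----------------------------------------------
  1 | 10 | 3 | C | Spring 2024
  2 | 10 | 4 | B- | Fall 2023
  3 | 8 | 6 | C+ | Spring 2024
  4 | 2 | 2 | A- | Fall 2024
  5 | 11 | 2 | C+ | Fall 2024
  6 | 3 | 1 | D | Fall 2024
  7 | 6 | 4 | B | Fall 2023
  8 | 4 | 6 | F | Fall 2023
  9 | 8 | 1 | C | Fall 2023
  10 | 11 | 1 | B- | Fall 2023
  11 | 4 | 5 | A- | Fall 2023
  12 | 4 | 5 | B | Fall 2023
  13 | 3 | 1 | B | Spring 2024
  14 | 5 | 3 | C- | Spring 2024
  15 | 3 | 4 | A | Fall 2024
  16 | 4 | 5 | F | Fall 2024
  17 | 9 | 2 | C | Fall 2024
SELECT student_id, COUNT(*) AS enrollment_count FROM enrollments GROUP BY student_id HAVING COUNT(*) >= 3

Execution result:
student_id | enrollment_count
3 | 3
4 | 4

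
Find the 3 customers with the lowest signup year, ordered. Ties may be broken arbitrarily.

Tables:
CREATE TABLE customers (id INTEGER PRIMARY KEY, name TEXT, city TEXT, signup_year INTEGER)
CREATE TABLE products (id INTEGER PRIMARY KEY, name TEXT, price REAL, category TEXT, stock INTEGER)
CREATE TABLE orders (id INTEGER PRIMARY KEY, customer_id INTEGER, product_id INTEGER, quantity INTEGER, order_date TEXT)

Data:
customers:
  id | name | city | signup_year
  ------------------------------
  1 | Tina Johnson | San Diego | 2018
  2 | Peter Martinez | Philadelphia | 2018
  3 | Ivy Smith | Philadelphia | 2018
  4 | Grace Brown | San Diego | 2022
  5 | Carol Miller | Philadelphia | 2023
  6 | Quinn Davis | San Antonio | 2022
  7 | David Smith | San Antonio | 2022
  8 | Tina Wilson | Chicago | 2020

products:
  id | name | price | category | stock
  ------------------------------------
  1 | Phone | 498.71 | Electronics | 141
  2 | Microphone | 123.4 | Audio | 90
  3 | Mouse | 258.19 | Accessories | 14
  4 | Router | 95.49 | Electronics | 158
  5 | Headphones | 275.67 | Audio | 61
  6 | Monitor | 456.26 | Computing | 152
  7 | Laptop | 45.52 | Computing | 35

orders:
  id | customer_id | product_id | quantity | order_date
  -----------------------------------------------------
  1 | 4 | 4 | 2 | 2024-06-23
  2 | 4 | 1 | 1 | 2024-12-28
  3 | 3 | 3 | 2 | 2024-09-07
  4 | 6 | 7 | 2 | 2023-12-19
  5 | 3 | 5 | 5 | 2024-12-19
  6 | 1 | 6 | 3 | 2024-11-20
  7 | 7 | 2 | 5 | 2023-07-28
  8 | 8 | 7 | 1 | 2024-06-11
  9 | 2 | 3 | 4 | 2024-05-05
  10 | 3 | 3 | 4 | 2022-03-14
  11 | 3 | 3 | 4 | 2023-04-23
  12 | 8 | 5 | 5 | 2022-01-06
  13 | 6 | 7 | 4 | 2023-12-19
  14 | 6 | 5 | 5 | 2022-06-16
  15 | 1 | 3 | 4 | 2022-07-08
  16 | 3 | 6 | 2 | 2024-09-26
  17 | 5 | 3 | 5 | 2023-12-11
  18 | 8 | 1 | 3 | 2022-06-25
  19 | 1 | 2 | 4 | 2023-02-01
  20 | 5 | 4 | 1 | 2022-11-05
SELECT name, signup_year FROM customers ORDER BY signup_year ASC LIMIT 3

Execution result:
name | signup_year
Tina Johnson | 2018
Peter Martinez | 2018
Ivy Smith | 2018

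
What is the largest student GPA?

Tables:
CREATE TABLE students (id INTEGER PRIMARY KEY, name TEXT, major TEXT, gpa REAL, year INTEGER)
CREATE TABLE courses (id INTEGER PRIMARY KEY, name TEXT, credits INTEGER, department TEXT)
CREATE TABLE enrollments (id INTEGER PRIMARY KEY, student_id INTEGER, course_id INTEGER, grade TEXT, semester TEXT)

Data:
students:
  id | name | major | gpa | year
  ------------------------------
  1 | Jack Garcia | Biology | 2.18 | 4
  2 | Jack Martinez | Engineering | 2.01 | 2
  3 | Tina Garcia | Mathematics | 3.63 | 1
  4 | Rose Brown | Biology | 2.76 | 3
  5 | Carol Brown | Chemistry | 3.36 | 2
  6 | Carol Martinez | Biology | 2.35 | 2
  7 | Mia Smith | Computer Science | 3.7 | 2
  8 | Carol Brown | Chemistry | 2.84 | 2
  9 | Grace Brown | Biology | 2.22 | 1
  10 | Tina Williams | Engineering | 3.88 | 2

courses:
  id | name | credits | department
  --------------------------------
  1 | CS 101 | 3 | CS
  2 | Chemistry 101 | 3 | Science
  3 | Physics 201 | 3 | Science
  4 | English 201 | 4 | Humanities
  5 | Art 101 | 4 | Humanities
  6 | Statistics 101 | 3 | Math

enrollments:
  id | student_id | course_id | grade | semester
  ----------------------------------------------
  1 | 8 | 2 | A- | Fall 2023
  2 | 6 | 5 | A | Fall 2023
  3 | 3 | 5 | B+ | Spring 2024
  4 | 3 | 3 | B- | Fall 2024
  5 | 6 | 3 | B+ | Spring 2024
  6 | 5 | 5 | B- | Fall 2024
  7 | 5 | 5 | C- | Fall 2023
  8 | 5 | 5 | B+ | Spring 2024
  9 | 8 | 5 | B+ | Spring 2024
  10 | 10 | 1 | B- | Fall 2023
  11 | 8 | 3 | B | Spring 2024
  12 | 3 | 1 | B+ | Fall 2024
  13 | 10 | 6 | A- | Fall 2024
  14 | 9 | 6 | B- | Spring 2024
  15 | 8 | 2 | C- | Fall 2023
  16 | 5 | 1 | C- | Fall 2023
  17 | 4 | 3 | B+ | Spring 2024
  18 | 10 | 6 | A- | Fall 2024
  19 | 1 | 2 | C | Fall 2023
SELECT MAX(gpa) FROM students

Execution result:
3.88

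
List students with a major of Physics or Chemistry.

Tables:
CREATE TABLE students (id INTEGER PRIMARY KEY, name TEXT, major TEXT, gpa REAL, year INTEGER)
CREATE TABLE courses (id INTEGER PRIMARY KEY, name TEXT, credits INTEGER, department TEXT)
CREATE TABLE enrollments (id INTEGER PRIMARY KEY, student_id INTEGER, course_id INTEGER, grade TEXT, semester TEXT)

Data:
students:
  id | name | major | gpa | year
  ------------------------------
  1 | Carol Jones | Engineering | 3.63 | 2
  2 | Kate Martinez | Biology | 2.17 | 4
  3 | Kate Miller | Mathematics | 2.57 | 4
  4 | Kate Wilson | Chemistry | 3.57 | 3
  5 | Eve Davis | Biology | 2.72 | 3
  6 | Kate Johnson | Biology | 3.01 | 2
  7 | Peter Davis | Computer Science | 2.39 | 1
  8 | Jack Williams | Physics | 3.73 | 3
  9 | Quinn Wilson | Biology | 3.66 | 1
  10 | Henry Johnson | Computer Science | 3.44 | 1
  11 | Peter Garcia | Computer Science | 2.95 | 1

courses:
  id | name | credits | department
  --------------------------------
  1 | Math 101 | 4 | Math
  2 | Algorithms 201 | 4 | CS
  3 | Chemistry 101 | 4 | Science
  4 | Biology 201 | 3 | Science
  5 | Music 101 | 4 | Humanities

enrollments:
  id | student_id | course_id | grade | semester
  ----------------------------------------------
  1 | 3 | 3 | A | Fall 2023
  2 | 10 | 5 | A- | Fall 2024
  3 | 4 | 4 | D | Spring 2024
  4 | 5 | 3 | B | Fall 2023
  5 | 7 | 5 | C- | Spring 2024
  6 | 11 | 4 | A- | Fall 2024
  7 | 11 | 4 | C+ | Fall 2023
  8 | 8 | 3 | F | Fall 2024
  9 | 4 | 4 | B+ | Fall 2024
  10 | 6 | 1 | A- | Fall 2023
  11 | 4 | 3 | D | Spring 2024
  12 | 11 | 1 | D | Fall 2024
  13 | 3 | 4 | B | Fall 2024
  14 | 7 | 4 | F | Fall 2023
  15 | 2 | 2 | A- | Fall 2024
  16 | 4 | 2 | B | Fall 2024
SELECT name, major FROM students WHERE major IN ('Physics', 'Chemistry')

Execution result:
name | major
Kate Wilson | Chemistry
Jack Williams | Physics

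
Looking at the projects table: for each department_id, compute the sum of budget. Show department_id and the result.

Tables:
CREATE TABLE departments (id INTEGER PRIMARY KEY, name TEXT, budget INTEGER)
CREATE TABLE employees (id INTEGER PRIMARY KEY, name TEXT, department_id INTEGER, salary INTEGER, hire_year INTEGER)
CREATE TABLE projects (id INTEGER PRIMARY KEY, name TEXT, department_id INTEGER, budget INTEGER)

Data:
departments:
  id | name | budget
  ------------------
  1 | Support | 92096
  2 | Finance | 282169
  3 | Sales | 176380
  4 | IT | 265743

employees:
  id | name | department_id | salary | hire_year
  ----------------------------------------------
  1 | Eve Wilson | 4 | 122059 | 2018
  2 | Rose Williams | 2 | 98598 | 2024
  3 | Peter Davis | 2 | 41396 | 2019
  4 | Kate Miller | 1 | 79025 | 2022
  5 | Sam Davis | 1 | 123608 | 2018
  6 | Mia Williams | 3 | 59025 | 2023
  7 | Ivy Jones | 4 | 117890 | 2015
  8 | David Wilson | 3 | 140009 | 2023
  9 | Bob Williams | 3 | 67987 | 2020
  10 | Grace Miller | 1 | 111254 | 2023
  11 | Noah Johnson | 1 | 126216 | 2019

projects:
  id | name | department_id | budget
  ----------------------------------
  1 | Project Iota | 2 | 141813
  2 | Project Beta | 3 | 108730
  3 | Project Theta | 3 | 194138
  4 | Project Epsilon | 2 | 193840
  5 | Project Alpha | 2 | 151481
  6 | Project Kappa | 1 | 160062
SELECT department_id, SUM(budget) AS sum_budget FROM projects GROUP BY department_id

Execution result:
department_id | sum_budget
1 | 160062
2 | 487134
3 | 302868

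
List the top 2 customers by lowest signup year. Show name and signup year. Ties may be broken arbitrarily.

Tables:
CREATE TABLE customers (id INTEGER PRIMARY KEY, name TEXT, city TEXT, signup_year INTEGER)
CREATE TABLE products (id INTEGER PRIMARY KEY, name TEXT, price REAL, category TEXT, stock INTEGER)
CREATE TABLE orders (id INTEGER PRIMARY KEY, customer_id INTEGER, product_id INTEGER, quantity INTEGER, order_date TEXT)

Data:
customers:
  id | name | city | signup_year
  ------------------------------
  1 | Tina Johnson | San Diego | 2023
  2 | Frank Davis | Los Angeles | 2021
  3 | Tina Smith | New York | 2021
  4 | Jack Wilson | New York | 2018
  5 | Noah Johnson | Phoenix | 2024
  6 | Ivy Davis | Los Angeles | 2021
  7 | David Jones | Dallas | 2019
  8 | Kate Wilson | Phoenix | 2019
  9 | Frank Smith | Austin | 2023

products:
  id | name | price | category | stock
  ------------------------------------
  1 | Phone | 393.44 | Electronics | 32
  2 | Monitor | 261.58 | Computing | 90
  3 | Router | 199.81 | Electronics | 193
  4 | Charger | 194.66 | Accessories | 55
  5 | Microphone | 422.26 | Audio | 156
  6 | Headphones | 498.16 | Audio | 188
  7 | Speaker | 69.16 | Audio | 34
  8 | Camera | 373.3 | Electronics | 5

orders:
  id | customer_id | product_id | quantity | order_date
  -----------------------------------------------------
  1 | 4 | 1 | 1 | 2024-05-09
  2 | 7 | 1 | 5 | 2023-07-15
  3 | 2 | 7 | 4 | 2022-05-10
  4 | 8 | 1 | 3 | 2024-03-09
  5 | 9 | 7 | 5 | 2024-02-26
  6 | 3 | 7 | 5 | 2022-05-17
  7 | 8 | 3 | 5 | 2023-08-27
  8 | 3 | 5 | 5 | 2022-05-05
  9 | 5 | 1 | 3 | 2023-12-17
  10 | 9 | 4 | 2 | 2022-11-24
SELECT name, signup_year FROM customers ORDER BY signup_year ASC LIMIT 2

Execution result:
name | signup_year
Jack Wilson | 2018
David Jones | 2019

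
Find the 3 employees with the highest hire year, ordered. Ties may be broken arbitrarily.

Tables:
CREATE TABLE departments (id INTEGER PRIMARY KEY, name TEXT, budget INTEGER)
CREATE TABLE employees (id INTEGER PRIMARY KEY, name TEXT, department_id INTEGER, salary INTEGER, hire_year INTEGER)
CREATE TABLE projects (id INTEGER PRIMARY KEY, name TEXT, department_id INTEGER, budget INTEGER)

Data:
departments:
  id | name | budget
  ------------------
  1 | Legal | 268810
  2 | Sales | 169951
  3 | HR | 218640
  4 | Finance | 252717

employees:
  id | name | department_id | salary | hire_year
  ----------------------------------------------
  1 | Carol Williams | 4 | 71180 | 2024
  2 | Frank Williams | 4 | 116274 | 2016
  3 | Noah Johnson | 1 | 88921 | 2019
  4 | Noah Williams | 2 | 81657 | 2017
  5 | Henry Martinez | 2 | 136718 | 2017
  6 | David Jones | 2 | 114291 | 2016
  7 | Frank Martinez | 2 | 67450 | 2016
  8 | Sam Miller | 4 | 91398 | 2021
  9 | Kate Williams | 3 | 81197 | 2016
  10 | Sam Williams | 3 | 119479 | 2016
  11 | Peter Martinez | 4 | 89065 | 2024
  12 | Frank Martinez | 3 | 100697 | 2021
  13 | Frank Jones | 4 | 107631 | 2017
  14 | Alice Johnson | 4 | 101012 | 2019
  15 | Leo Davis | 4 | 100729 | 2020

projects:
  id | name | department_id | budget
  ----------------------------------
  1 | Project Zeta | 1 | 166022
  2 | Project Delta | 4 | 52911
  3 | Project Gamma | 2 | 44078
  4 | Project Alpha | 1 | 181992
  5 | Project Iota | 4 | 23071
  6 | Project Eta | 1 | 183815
SELECT name, hire_year FROM employees ORDER BY hire_year DESC LIMIT 3

Execution result:
name | hire_year
Carol Williams | 2024
Peter Martinez | 2024
Sam Miller | 2021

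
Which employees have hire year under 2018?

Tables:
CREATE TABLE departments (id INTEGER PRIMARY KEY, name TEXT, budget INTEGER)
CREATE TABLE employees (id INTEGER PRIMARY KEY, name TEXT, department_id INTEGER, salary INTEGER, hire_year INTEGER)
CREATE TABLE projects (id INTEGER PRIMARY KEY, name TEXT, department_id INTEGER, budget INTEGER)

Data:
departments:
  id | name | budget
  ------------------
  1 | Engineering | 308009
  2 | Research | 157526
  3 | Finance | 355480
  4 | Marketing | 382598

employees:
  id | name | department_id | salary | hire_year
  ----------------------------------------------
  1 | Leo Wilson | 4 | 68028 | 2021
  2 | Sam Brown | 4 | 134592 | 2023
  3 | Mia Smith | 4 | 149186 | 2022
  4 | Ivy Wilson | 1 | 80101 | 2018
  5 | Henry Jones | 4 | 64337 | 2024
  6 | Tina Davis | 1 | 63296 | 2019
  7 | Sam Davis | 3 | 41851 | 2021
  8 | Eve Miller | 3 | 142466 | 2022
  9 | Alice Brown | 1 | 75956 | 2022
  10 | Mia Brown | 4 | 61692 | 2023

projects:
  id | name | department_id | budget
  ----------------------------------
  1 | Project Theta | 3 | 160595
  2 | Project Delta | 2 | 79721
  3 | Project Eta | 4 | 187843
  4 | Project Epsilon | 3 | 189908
SELECT name, hire_year FROM employees WHERE hire_year < 2018

Execution result:
(no rows)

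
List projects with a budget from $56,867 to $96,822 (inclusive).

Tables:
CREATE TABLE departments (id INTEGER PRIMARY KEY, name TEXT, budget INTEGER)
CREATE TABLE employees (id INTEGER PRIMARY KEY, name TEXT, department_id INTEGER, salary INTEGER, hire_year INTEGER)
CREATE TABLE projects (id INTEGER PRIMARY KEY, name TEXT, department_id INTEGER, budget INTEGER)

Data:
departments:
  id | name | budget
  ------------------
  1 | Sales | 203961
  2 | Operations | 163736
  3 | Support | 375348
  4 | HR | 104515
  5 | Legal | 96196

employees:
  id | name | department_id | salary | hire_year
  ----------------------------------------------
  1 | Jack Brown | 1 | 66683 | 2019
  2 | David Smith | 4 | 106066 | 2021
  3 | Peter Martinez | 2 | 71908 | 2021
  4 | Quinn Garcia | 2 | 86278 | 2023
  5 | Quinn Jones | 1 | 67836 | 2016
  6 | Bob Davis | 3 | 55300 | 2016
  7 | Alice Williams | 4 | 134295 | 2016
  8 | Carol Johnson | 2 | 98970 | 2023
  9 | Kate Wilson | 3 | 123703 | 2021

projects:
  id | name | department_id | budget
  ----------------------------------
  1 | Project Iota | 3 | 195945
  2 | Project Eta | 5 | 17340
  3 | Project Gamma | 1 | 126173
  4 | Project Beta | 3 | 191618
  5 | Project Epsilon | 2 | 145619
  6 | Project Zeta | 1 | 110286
SELECT name, budget FROM projects WHERE budget BETWEEN 56867 AND 96822

Execution result:
(no rows)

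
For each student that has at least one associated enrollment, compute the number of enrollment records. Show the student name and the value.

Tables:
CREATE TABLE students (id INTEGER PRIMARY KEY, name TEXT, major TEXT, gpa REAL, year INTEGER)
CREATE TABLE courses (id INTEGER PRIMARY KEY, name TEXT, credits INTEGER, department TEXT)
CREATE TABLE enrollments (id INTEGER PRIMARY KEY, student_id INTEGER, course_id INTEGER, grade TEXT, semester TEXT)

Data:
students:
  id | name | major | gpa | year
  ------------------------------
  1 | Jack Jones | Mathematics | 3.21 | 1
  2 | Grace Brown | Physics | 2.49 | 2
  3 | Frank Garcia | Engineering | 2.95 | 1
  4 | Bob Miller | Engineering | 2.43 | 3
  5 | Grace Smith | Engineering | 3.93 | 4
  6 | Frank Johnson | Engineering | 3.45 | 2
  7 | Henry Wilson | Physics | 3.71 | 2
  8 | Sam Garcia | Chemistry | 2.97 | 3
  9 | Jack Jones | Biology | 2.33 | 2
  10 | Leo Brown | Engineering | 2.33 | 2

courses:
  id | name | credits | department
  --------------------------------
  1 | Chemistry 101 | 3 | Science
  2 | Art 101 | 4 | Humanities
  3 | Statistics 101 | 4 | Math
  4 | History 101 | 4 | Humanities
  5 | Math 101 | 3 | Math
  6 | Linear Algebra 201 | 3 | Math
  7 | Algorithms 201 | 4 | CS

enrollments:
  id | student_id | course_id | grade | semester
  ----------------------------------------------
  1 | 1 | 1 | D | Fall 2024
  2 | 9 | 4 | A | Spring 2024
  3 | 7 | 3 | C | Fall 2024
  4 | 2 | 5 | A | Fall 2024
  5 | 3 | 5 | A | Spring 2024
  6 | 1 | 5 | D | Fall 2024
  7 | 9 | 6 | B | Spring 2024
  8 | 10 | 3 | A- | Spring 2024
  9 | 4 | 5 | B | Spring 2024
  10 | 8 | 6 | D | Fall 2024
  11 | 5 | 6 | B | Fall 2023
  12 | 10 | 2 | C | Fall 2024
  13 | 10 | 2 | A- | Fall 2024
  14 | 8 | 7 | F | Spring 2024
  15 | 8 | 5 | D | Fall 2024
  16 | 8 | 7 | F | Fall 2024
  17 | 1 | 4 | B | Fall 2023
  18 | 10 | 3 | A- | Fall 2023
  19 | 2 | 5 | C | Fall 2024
SELECT p.name, COUNT(*) AS n FROM enrollments c JOIN students p ON c.student_id = p.id GROUP BY p.id, p.name

Execution result:
name | n
Jack Jones | 3
Grace Brown | 2
Frank Garcia | 1
Bob Miller | 1
Grace Smith | 1
Henry Wilson | 1
Sam Garcia | 4
Jack Jones | 2
Leo Brown | 4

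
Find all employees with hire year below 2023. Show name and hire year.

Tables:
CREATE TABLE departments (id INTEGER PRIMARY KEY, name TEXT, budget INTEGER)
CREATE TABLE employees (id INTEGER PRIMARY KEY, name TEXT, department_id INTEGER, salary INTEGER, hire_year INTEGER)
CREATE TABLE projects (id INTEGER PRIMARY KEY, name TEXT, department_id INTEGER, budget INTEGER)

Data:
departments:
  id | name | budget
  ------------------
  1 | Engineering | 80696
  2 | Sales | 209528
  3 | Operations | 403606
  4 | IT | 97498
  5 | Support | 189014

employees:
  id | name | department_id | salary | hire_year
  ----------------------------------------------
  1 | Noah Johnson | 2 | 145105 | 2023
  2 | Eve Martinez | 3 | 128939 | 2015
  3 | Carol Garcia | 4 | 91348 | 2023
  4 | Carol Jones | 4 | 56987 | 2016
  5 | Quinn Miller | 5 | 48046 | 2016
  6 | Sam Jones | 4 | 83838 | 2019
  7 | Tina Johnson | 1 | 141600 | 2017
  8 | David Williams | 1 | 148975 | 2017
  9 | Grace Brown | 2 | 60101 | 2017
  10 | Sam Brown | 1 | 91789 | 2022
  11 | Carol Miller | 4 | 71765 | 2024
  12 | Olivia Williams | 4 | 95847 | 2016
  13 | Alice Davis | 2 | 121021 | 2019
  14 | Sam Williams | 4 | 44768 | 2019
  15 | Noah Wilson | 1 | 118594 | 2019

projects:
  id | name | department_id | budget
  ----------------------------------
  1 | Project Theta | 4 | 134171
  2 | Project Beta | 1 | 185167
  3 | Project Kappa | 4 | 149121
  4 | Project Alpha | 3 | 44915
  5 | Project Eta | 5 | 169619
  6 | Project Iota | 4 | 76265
SELECT name, hire_year FROM employees WHERE hire_year < 2023

Execution result:
name | hire_year
Eve Martinez | 2015
Carol Jones | 2016
Quinn Miller | 2016
Sam Jones | 2019
Tina Johnson | 2017
David Williams | 2017
Grace Brown | 2017
Sam Brown | 2022
Olivia Williams | 2016
Alice Davis | 2019
Sam Williams | 2019
Noah Wilson | 2019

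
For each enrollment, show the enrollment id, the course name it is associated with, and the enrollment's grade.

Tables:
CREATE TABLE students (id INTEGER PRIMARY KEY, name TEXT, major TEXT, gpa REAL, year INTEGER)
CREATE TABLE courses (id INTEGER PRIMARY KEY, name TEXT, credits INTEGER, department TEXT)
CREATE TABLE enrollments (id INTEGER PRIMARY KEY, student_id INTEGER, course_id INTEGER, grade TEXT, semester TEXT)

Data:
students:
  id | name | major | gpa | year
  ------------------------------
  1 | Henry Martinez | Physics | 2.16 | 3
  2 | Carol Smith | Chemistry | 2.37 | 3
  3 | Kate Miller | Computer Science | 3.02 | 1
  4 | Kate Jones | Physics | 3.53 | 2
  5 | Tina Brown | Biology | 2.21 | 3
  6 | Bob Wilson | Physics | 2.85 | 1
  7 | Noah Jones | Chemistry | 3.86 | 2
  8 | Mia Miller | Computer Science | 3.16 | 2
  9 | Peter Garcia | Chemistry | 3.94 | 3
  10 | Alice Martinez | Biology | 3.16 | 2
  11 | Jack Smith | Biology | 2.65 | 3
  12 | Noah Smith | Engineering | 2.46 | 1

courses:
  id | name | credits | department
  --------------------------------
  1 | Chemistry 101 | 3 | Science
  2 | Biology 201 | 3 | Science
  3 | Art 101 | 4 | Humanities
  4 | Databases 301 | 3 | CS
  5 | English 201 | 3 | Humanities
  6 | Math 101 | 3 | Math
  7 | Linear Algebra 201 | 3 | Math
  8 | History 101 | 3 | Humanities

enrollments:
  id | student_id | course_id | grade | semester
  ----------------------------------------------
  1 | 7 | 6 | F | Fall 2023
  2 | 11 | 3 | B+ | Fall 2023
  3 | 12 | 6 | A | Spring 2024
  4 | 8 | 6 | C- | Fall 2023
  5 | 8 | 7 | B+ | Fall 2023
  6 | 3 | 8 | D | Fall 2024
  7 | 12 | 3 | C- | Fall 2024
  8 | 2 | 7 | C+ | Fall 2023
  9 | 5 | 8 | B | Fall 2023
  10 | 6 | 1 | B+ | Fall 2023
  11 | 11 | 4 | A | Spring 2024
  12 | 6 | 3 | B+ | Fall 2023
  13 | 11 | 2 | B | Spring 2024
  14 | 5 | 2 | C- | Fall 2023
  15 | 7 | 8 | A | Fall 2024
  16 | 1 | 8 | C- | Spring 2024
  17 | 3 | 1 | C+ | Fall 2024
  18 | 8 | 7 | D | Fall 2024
SELECT c.id, p.name AS course, c.grade FROM enrollments c JOIN courses p ON c.course_id = p.id

Execution result:
id | course | grade
1 | Math 101 | F
2 | Art 101 | B+
3 | Math 101 | A
4 | Math 101 | C-
5 | Linear Algebra 201 | B+
6 | History 101 | D
7 | Art 101 | C-
8 | Linear Algebra 201 | C+
9 | History 101 | B
10 | Chemistry 101 | B+
11 | Databases 301 | A
12 | Art 101 | B+
13 | Biology 201 | B
14 | Biology 201 | C-
15 | History 101 | A
16 | History 101 | C-
17 | Chemistry 101 | C+
18 | Linear Algebra 201 | D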